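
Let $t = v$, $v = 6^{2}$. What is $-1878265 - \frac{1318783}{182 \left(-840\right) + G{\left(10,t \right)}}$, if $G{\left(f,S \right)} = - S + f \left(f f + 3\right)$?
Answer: $- \frac{285280839007}{151886} \approx -1.8783 \cdot 10^{6}$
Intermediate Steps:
$v = 36$
$t = 36$
$G{\left(f,S \right)} = - S + f \left(3 + f^{2}\right)$ ($G{\left(f,S \right)} = - S + f \left(f^{2} + 3\right) = - S + f \left(3 + f^{2}\right)$)
$-1878265 - \frac{1318783}{182 \left(-840\right) + G{\left(10,t \right)}} = -1878265 - \frac{1318783}{182 \left(-840\right) + \left(10^{3} - 36 + 3 \cdot 10\right)} = -1878265 - \frac{1318783}{-152880 + \left(1000 - 36 + 30\right)} = -1878265 - \frac{1318783}{-152880 + 994} = -1878265 - \frac{1318783}{-151886} = -1878265 - 1318783 \left(- \frac{1}{151886}\right) = -1878265 - - \frac{1318783}{151886} = -1878265 + \frac{1318783}{151886} = - \frac{285280839007}{151886}$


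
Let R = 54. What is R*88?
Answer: 4752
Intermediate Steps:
R*88 = 54*88 = 4752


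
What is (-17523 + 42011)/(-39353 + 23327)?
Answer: -12244/8013 ≈ -1.5280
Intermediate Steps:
(-17523 + 42011)/(-39353 + 23327) = 24488/(-16026) = 24488*(-1/16026) = -12244/8013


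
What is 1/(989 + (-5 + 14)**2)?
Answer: 1/1070 ≈ 0.00093458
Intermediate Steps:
1/(989 + (-5 + 14)**2) = 1/(989 + 9**2) = 1/(989 + 81) = 1/1070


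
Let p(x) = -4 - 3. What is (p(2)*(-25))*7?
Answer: 1225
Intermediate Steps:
p(x) = -7
(p(2)*(-25))*7 = -7*(-25)*7 = 175*7 = 1225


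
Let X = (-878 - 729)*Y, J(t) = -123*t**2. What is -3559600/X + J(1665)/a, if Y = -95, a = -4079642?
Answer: 395098727165/6555984694 ≈ 60.265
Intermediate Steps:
X = 152665 (X = (-878 - 729)*(-95) = -1607*(-95) = 152665)
-3559600/X + J(1665)/a = -3559600/152665 - 123*1665**2/(-4079642) = -3559600*1/152665 - 123*2772225*(-1/4079642) = -711920/30533 - 340983675*(-1/4079642) = -711920/30533 + 340983675/4079642 = 395098727165/6555984694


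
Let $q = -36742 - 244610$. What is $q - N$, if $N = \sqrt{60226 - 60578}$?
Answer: $-281352 - 4 i \sqrt{22} \approx -2.8135 \cdot 10^{5} - 18.762 i$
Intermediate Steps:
$q = -281352$
$N = 4 i \sqrt{22}$ ($N = \sqrt{-352} = 4 i \sqrt{22} \approx 18.762 i$)
$q - N = -281352 - 4 i \sqrt{22}$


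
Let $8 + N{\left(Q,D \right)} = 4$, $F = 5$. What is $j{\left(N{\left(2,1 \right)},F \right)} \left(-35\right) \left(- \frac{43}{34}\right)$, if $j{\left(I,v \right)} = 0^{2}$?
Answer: $0$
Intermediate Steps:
$N{\left(Q,D \right)} = -4$ ($N{\left(Q,D \right)} = -8 + 4 = -4$)
$j{\left(I,v \right)} = 0$
$j{\left(N{\left(2,1 \right)},F \right)} \left(-35\right) \left(- \frac{43}{34}\right) = 0 \left(-35\right) \left(- \frac{43}{34}\right) = 0 \left(\left(-43\right) \frac{1}{34}\right) = 0 \left(- \frac{43}{34}\right) = 0$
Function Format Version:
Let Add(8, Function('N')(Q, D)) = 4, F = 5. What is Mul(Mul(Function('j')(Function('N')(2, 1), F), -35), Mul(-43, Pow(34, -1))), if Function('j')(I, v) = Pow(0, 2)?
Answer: 0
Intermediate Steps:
Function('N')(Q, D) = -4 (Function('N')(Q, D) = Add(-8, 4) = -4)
Function('j')(I, v) = 0
Mul(Mul(Function('j')(Function('N')(2, 1), F), -35), Mul(-43, Pow(34, -1))) = Mul(Mul(0, -35), Mul(-43, Pow(34, -1))) = Mul(0, Mul(-43, Rational(1, 34))) = Mul(0, Rational(-43, 34)) = 0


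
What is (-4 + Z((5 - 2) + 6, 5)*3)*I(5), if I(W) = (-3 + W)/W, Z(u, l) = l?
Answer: 22/5 ≈ 4.4000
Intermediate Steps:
I(W) = (-3 + W)/W
(-4 + Z((5 - 2) + 6, 5)*3)*I(5) = (-4 + 5*3)*((-3 + 5)/5) = (-4 + 15)*((⅕)*2) = 11*(⅖) = 22/5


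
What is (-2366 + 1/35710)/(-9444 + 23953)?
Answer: -84489859/518116390 ≈ -0.16307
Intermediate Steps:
(-2366 + 1/35710)/(-9444 + 23953) = (-2366 + 1/35710)/14509 = -84489859/35710*1/14509 = -84489859/518116390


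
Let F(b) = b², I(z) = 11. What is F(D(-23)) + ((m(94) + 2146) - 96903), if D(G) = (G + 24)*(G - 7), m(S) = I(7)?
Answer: -93846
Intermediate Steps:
m(S) = 11
D(G) = (-7 + G)*(24 + G) (D(G) = (24 + G)*(-7 + G) = (-7 + G)*(24 + G))
F(D(-23)) + ((m(94) + 2146) - 96903) = (-168 + (-23)² + 17*(-23))² + ((11 + 2146) - 96903) = (-168 + 529 - 391)² + (2157 - 96903) = (-30)² - 94746 = 900 - 94746 = -93846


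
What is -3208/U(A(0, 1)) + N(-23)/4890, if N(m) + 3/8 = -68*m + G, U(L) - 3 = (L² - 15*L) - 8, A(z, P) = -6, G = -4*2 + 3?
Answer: -123988211/4733520 ≈ -26.194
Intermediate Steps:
G = -5 (G = -8 + 3 = -5)
U(L) = -5 + L² - 15*L (U(L) = 3 + ((L² - 15*L) - 8) = 3 + (-8 + L² - 15*L) = -5 + L² - 15*L)
N(m) = -43/8 - 68*m (N(m) = -3/8 + (-68*m - 5) = -3/8 + (-5 - 68*m) = -43/8 - 68*m)
-3208/U(A(0, 1)) + N(-23)/4890 = -3208/(-5 + (-6)² - 15*(-6)) + (-43/8 - 68*(-23))/4890 = -3208/(-5 + 36 + 90) + (-43/8 + 1564)*(1/4890) = -3208/121 + (12469/8)*(1/4890) = -3208*1/121 + 12469/39120 = -3208/121 + 12469/39120 = -123988211/4733520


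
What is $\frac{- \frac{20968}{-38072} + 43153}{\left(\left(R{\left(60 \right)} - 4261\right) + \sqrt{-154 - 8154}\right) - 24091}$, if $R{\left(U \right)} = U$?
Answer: $- \frac{1452566081604}{952330119287} - \frac{102683874 i \sqrt{2077}}{952330119287} \approx -1.5253 - 0.004914 i$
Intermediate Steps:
$\frac{- \frac{20968}{-38072} + 43153}{\left(\left(R{\left(60 \right)} - 4261\right) + \sqrt{-154 - 8154}\right) - 24091} = \frac{- \frac{20968}{-38072} + 43153}{\left(\left(60 - 4261\right) + \sqrt{-154 - 8154}\right) - 24091} = \frac{\left(-20968\right) \left(- \frac{1}{38072}\right) + 43153}{\left(-4201 + \sqrt{-8308}\right) - 24091} = \frac{\frac{2621}{4759} + 43153}{\left(-4201 + 2 i \sqrt{2077}\right) - 24091} = \frac{205367748}{4759 \left(-28292 + 2 i \sqrt{2077}\right)}$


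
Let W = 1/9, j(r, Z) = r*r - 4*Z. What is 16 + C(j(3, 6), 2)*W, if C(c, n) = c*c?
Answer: 41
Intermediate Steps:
j(r, Z) = r**2 - 4*Z
W = 1/9 ≈ 0.11111
C(c, n) = c**2
16 + C(j(3, 6), 2)*W = 16 + (3**2 - 4*6)**2*(1/9) = 16 + (9 - 24)**2*(1/9) = 16 + (-15)**2*(1/9) = 16 + 225*(1/9) = 16 + 25 = 41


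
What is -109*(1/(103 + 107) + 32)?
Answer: -732589/210 ≈ -3488.5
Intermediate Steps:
-109*(1/(103 + 107) + 32) = -109*(1/210 + 32) = -109*6721/210 = -732589/210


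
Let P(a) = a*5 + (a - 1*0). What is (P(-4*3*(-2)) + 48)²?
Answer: 36864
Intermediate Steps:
P(a) = 6*a (P(a) = 5*a + (a + 0) = 5*a + a = 6*a)
(P(-4*3*(-2)) + 48)² = (6*(-4*3*(-2)) + 48)² = (6*(-12*(-2)) + 48)² = (6*24 + 48)² = (144 + 48)² = 192² = 36864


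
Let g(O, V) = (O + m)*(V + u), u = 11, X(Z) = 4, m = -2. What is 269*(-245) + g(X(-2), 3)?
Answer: -65877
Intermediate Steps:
g(O, V) = (-2 + O)*(11 + V) (g(O, V) = (O - 2)*(V + 11) = (-2 + O)*(11 + V))
269*(-245) + g(X(-2), 3) = 269*(-245) + (-22 - 2*3 + 11*4 + 4*3) = -65905 + (-22 - 6 + 44 + 12) = -65905 + 28 = -65877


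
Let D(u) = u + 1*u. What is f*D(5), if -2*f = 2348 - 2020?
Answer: -1640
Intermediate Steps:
D(u) = 2*u (D(u) = u + u = 2*u)
f = -164 (f = -(2348 - 2020)/2 = -½*328 = -164)
f*D(5) = -328*5 = -164*10 = -1640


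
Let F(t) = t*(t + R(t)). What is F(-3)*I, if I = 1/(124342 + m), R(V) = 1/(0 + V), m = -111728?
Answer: 5/6307 ≈ 0.00079277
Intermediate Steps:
R(V) = 1/V
I = 1/12614 (I = 1/(124342 - 111728) = 1/12614 ≈ 7.9277e-5)
F(t) = t*(t + 1/t)
F(-3)*I = (1 + (-3)²)*(1/12614) = (1 + 9)*(1/12614) = 10*(1/12614) = 5/6307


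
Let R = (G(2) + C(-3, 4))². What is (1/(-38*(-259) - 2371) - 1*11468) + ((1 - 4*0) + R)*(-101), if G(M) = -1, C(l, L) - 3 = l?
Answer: -87186569/7471 ≈ -11670.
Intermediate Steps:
C(l, L) = 3 + l
R = 1 (R = (-1 + (3 - 3))² = (-1 + 0)² = (-1)² = 1)
(1/(-38*(-259) - 2371) - 1*11468) + ((1 - 4*0) + R)*(-101) = (1/(-38*(-259) - 2371) - 1*11468) + ((1 - 4*0) + 1)*(-101) = (1/(9842 - 2371) - 11468) + ((1 + 0) + 1)*(-101) = (1/7471 - 11468) + (1 + 1)*(-101) = (1/7471 - 11468) + 2*(-101) = -85677427/7471 - 202 = -87186569/7471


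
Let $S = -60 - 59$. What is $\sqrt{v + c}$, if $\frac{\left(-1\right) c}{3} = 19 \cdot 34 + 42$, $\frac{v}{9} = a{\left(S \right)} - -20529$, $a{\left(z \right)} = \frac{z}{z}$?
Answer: $\sqrt{182706} \approx 427.44$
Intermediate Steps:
$S = -119$ ($S = -60 - 59 = -119$)
$a{\left(z \right)} = 1$
$v = 184770$ ($v = 9 \left(1 - -20529\right) = 9 \left(1 + 20529\right) = 9 \cdot 20530 = 184770$)
$c = -2064$ ($c = - 3 \left(19 \cdot 34 + 42\right) = - 3 \left(646 + 42\right) = \left(-3\right) 688 = -2064$)
$\sqrt{v + c} = \sqrt{184770 - 2064} = \sqrt{182706}$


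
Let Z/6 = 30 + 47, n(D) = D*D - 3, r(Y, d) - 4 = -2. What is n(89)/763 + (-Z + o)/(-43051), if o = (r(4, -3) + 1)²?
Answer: 341223457/32847913 ≈ 10.388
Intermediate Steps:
r(Y, d) = 2 (r(Y, d) = 4 - 2 = 2)
n(D) = -3 + D² (n(D) = D² - 3 = -3 + D²)
Z = 462 (Z = 6*(30 + 47) = 6*77 = 462)
o = 9 (o = (2 + 1)² = 3² = 9)
n(89)/763 + (-Z + o)/(-43051) = (-3 + 89²)/763 + (-1*462 + 9)/(-43051) = (-3 + 7921)*(1/763) + (-462 + 9)*(-1/43051) = 7918*(1/763) - 453*(-1/43051) = 7918/763 + 453/43051 = 341223457/32847913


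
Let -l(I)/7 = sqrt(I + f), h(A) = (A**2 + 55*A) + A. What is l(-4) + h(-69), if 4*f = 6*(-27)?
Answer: 897 - 7*I*sqrt(178)/2 ≈ 897.0 - 46.696*I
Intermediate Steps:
h(A) = A**2 + 56*A
f = -81/2 (f = (6*(-27))/4 = (1/4)*(-162) = -81/2 ≈ -40.500)
l(I) = -7*sqrt(-81/2 + I) (l(I) = -7*sqrt(I - 81/2) = -7*sqrt(-81/2 + I))
l(-4) + h(-69) = -7*sqrt(-162 + 4*(-4))/2 - 69*(56 - 69) = -7*sqrt(-162 - 16)/2 - 69*(-13) = -7*I*sqrt(178)/2 + 897 = 897 - 7*I*sqrt(178)/2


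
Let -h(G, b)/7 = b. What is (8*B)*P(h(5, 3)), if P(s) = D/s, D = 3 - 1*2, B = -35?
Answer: 40/3 ≈ 13.333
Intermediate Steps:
h(G, b) = -7*b
D = 1 (D = 3 - 2 = 1)
P(s) = 1/s
(8*B)*P(h(5, 3)) = (8*(-35))/((-7*3)) = -280/(-21) = -280*(-1/21) = 40/3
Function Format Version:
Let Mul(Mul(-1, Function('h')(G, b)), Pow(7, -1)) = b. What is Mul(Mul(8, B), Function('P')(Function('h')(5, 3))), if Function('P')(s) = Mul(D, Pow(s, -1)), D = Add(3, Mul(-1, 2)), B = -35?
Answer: Rational(40, 3) ≈ 13.333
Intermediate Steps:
Function('h')(G, b) = Mul(-7, b)
D = 1 (D = Add(3, -2) = 1)
Function('P')(s) = Pow(s, -1) (Function('P')(s) = Mul(1, Pow(s, -1)) = Pow(s, -1))
Mul(Mul(8, B), Function('P')(Function('h')(5, 3))) = Mul(Mul(8, -35), Pow(Mul(-7, 3), -1)) = Mul(-280, Pow(-21, -1)) = Mul(-280, Rational(-1, 21)) = Rational(40, 3)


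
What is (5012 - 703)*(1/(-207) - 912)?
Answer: -813474565/207 ≈ -3.9298e+6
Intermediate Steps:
(5012 - 703)*(1/(-207) - 912) = 4309*(-1/207 - 912) = 4309*(-188785/207) = -813474565/207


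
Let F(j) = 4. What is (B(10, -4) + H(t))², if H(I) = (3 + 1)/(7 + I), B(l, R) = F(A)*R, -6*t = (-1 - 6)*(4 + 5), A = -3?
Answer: 304704/1225 ≈ 248.74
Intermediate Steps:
t = 21/2 (t = -(-1 - 6)*(4 + 5)/6 = -(-7)*9/6 = -⅙*(-63) = 21/2 ≈ 10.500)
B(l, R) = 4*R
H(I) = 4/(7 + I)
(B(10, -4) + H(t))² = (4*(-4) + 4/(7 + 21/2))² = (-16 + 4/(35/2))² = (-16 + 4*(2/35))² = (-16 + 8/35)² = (-552/35)² = 304704/1225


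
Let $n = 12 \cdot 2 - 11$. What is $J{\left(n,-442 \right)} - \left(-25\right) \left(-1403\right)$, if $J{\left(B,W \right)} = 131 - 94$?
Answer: $-35038$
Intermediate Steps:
$n = 13$ ($n = 24 - 11 = 13$)
$J{\left(B,W \right)} = 37$
$J{\left(n,-442 \right)} - \left(-25\right) \left(-1403\right) = 37 - \left(-25\right) \left(-1403\right) = 37 - 35075 = -35038$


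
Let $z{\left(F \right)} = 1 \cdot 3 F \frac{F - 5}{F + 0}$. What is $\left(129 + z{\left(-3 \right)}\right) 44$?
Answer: $4620$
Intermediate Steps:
$z{\left(F \right)} = -15 + 3 F$ ($z{\left(F \right)} = 1 \cdot 3 F \frac{-5 + F}{F} = 1 \left(-15 + 3 F\right) = -15 + 3 F$)
$\left(129 + z{\left(-3 \right)}\right) 44 = \left(129 + \left(-15 + 3 \left(-3\right)\right)\right) 44 = \left(129 - 24\right) 44 = 105 \cdot 44 = 4620$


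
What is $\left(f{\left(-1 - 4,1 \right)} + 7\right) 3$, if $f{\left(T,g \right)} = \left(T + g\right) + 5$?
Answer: $24$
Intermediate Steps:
$f{\left(T,g \right)} = 5 + T + g$
$\left(f{\left(-1 - 4,1 \right)} + 7\right) 3 = \left(\left(5 - 5 + 1\right) + 7\right) 3 = \left(1 + 7\right) 3 = 8 \cdot 3 = 24$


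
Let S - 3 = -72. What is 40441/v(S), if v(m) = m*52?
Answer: -40441/3588 ≈ -11.271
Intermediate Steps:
S = -69 (S = 3 - 72 = -69)
v(m) = 52*m
40441/v(S) = 40441/((52*(-69))) = 40441/(-3588) = 40441*(-1/3588) = -40441/3588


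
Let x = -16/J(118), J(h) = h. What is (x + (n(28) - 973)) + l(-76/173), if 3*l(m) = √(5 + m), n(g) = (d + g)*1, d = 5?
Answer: -55468/59 + √136497/519 ≈ -939.42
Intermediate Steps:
n(g) = 5 + g (n(g) = (5 + g)*1 = 5 + g)
l(m) = √(5 + m)/3
x = -8/59 (x = -16/118 = -16*1/118 = -8/59 ≈ -0.13559)
(x + (n(28) - 973)) + l(-76/173) = (-8/59 + ((5 + 28) - 973)) + √(5 - 76/173)/3 = (-8/59 + (33 - 973)) + √(5 - 76*1/173)/3 = (-8/59 - 940) + √(5 - 76/173)/3 = -55468/59 + √(789/173)/3 = -55468/59 + (√136497/173)/3 = -55468/59 + √136497/519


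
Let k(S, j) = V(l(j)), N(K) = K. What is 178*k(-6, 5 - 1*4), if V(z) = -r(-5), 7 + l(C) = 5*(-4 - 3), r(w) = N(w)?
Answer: 890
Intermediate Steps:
r(w) = w
l(C) = -42 (l(C) = -7 + 5*(-4 - 3) = -7 + 5*(-7) = -7 - 35 = -42)
V(z) = 5 (V(z) = -1*(-5) = 5)
k(S, j) = 5
178*k(-6, 5 - 1*4) = 178*5 = 890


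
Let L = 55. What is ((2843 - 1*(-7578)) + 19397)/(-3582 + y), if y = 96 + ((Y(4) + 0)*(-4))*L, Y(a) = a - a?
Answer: -14909/1743 ≈ -8.5536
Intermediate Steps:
Y(a) = 0
y = 96 (y = 96 + ((0 + 0)*(-4))*55 = 96 + (0*(-4))*55 = 96 + 0*55 = 96 + 0 = 96)
((2843 - 1*(-7578)) + 19397)/(-3582 + y) = ((2843 - 1*(-7578)) + 19397)/(-3582 + 96) = ((2843 + 7578) + 19397)/(-3486) = (10421 + 19397)*(-1/3486) = 29818*(-1/3486) = -14909/1743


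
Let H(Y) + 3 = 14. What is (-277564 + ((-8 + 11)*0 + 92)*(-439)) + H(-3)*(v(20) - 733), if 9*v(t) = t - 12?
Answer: -2934047/9 ≈ -3.2601e+5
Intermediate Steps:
v(t) = -4/3 + t/9 (v(t) = (t - 12)/9 = (-12 + t)/9 = -4/3 + t/9)
H(Y) = 11 (H(Y) = -3 + 14 = 11)
(-277564 + ((-8 + 11)*0 + 92)*(-439)) + H(-3)*(v(20) - 733) = (-277564 + ((-8 + 11)*0 + 92)*(-439)) + 11*((-4/3 + (1/9)*20) - 733) = (-277564 + (3*0 + 92)*(-439)) + 11*((-4/3 + 20/9) - 733) = (-277564 + (0 + 92)*(-439)) + 11*(8/9 - 733) = (-277564 + 92*(-439)) + 11*(-6589/9) = (-277564 - 40388) - 72479/9 = -317952 - 72479/9 = -2934047/9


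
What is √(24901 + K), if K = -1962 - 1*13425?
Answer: √9514 ≈ 97.540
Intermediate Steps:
K = -15387 (K = -1962 - 13425 = -15387)
√(24901 + K) = √(24901 - 15387) = √9514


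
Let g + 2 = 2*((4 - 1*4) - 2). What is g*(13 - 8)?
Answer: -30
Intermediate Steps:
g = -6 (g = -2 + 2*((4 - 1*4) - 2) = -2 + 2*((4 - 4) - 2) = -2 + 2*(0 - 2) = -2 + 2*(-2) = -2 - 4 = -6)
g*(13 - 8) = -6*(13 - 8) = -6*5 = -30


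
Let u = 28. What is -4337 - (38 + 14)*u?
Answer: -5793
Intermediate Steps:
-4337 - (38 + 14)*u = -4337 - (38 + 14)*28 = -4337 - 52*28 = -4337 - 1*1456 = -4337 - 1456 = -5793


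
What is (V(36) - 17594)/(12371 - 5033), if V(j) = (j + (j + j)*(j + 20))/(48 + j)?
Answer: -122819/51366 ≈ -2.3911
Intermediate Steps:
V(j) = (j + 2*j*(20 + j))/(48 + j) (V(j) = (j + (2*j)*(20 + j))/(48 + j) = (j + 2*j*(20 + j))/(48 + j))
(V(36) - 17594)/(12371 - 5033) = (36*(41 + 2*36)/(48 + 36) - 17594)/(12371 - 5033) = (36*(41 + 72)/84 - 17594)/7338 = (36*(1/84)*113 - 17594)*(1/7338) = (339/7 - 17594)*(1/7338) = -122819/7*1/7338 = -122819/51366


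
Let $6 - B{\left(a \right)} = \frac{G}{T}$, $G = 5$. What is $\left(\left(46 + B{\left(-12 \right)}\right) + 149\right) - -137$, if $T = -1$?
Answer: $343$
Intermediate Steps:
$B{\left(a \right)} = 11$ ($B{\left(a \right)} = 6 - \frac{5}{-1} = 6 - 5 \left(-1\right) = 6 - -5 = 6 + 5 = 11$)
$\left(\left(46 + B{\left(-12 \right)}\right) + 149\right) - -137 = \left(\left(46 + 11\right) + 149\right) - -137 = \left(57 + 149\right) + 137 = 206 + 137 = 343$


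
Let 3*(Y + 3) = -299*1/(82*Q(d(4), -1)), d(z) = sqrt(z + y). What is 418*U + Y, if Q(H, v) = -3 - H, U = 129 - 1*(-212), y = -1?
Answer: 70127519/492 - 299*sqrt(3)/1476 ≈ 1.4254e+5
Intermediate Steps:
U = 341 (U = 129 + 212 = 341)
d(z) = sqrt(-1 + z) (d(z) = sqrt(z - 1) = sqrt(-1 + z))
Y = -3 - 299/(3*(-246 - 82*sqrt(3))) (Y = -3 + (-299*1/(82*(-3 - sqrt(-1 + 4))))/3 = -3 + (-299*1/(82*(-3 - sqrt(3))))/3 = -3 + (-299/(-246 - 82*sqrt(3)))/3 = -3 - 299/(3*(-246 - 82*sqrt(3))) ≈ -2.7431)
418*U + Y = 418*341 + (-1177/492 - 299*sqrt(3)/1476) = 142538 + (-1177/492 - 299*sqrt(3)/1476) = 70127519/492 - 299*sqrt(3)/1476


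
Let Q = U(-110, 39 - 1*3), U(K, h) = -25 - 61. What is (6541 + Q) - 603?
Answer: 5852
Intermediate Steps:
U(K, h) = -86
Q = -86
(6541 + Q) - 603 = (6541 - 86) - 603 = 6455 - 603 = 5852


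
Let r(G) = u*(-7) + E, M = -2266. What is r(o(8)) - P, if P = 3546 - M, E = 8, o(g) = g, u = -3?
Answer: -5783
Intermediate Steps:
r(G) = 29 (r(G) = -3*(-7) + 8 = 21 + 8 = 29)
P = 5812 (P = 3546 - 1*(-2266) = 3546 + 2266 = 5812)
r(o(8)) - P = 29 - 1*5812 = 29 - 5812 = -5783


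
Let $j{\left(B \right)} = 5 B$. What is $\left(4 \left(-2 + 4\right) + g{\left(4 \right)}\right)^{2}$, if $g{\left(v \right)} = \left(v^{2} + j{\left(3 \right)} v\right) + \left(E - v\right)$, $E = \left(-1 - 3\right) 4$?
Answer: $4096$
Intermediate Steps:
$E = -16$ ($E = \left(-4\right) 4 = -16$)
$g{\left(v \right)} = -16 + v^{2} + 14 v$ ($g{\left(v \right)} = \left(v^{2} + 5 \cdot 3 v\right) - \left(16 + v\right) = \left(v^{2} + 15 v\right) - \left(16 + v\right) = -16 + v^{2} + 14 v$)
$\left(4 \left(-2 + 4\right) + g{\left(4 \right)}\right)^{2} = \left(4 \left(-2 + 4\right) + \left(-16 + 4^{2} + 14 \cdot 4\right)\right)^{2} = \left(4 \cdot 2 + \left(-16 + 16 + 56\right)\right)^{2} = \left(8 + 56\right)^{2} = 64^{2} = 4096$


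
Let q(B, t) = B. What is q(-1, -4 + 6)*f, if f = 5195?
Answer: -5195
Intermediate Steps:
q(-1, -4 + 6)*f = -1*5195 = -5195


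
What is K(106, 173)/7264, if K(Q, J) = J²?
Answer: 29929/7264 ≈ 4.1202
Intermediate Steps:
K(106, 173)/7264 = 173²/7264 = 29929*(1/7264) = 29929/7264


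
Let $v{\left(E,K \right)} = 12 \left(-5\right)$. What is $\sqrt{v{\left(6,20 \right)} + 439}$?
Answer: $\sqrt{379} \approx 19.468$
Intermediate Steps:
$v{\left(E,K \right)} = -60$
$\sqrt{v{\left(6,20 \right)} + 439} = \sqrt{-60 + 439} = \sqrt{379}$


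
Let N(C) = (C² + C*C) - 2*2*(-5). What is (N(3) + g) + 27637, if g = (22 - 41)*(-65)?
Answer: 28910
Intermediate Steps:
N(C) = 20 + 2*C² (N(C) = (C² + C²) - 4*(-5) = 2*C² + 20 = 20 + 2*C²)
g = 1235 (g = -19*(-65) = 1235)
(N(3) + g) + 27637 = ((20 + 2*3²) + 1235) + 27637 = ((20 + 2*9) + 1235) + 27637 = ((20 + 18) + 1235) + 27637 = (38 + 1235) + 27637 = 1273 + 27637 = 28910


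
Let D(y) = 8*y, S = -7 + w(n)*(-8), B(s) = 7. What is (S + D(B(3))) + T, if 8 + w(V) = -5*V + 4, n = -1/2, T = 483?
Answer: 544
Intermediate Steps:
n = -½ (n = -1*½ = -½ ≈ -0.50000)
w(V) = -4 - 5*V (w(V) = -8 + (-5*V + 4) = -8 + (4 - 5*V) = -4 - 5*V)
S = 5 (S = -7 + (-4 - 5*(-½))*(-8) = -7 + (-4 + 5/2)*(-8) = -7 - 3/2*(-8) = -7 + 12 = 5)
(S + D(B(3))) + T = (5 + 8*7) + 483 = (5 + 56) + 483 = 61 + 483 = 544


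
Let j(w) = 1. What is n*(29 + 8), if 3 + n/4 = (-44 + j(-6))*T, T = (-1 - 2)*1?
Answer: 18648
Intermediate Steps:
T = -3 (T = -3*1 = -3)
n = 504 (n = -12 + 4*((-44 + 1)*(-3)) = -12 + 4*(-43*(-3)) = -12 + 4*129 = -12 + 516 = 504)
n*(29 + 8) = 504*(29 + 8) = 504*37 = 18648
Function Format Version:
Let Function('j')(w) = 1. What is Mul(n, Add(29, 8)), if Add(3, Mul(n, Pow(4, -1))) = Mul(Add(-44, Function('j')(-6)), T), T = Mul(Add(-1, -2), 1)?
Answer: 18648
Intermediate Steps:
T = -3 (T = Mul(-3, 1) = -3)
n = 504 (n = Add(-12, Mul(4, Mul(Add(-44, 1), -3))) = Add(-12, Mul(4, Mul(-43, -3))) = Add(-12, Mul(4, 129)) = Add(-12, 516) = 504)
Mul(n, Add(29, 8)) = Mul(504, Add(29, 8)) = Mul(504, 37) = 18648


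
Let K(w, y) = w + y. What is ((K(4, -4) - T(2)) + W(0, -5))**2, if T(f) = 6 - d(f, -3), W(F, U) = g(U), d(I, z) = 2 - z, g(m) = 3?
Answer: 4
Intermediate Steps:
W(F, U) = 3
T(f) = 1 (T(f) = 6 - (2 - 1*(-3)) = 6 - (2 + 3) = 6 - 1*5 = 6 - 5 = 1)
((K(4, -4) - T(2)) + W(0, -5))**2 = (((4 - 4) - 1*1) + 3)**2 = ((0 - 1) + 3)**2 = (-1 + 3)**2 = 2**2 = 4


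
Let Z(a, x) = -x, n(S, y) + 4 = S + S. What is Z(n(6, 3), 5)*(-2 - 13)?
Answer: 75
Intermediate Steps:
n(S, y) = -4 + 2*S (n(S, y) = -4 + (S + S) = -4 + 2*S)
Z(n(6, 3), 5)*(-2 - 13) = (-1*5)*(-2 - 13) = -5*(-15) = 75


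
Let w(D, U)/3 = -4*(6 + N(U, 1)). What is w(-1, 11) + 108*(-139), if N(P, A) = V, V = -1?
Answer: -15072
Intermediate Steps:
N(P, A) = -1
w(D, U) = -60 (w(D, U) = 3*(-4*(6 - 1)) = 3*(-4*5) = 3*(-20) = -60)
w(-1, 11) + 108*(-139) = -60 + 108*(-139) = -60 - 15012 = -15072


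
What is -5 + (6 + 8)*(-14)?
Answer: -201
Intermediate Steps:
-5 + (6 + 8)*(-14) = -5 + 14*(-14) = -5 - 196 = -201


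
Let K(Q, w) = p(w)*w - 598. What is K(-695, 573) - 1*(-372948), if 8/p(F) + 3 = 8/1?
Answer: 1866334/5 ≈ 3.7327e+5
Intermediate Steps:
p(F) = 8/5 (p(F) = 8/(-3 + 8/1) = 8/(-3 + 8*1) = 8/(-3 + 8) = 8/5)
K(Q, w) = -598 + 8*w/5 (K(Q, w) = 8*w/5 - 598 = -598 + 8*w/5)
K(-695, 573) - 1*(-372948) = (-598 + (8/5)*573) - 1*(-372948) = (-598 + 4584/5) + 372948 = 1594/5 + 372948 = 1866334/5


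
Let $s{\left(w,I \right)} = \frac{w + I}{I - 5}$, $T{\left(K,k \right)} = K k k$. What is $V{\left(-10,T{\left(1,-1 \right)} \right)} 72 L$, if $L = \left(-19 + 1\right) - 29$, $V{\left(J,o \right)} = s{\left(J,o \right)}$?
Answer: $-7614$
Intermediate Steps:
$T{\left(K,k \right)} = K k^{2}$
$s{\left(w,I \right)} = \frac{I + w}{-5 + I}$
$V{\left(J,o \right)} = \frac{J + o}{-5 + o}$ ($V{\left(J,o \right)} = \frac{o + J}{-5 + o} = \frac{J + o}{-5 + o}$)
$L = -47$ ($L = -18 - 29 = -47$)
$V{\left(-10,T{\left(1,-1 \right)} \right)} 72 L = \frac{-10 + 1 \left(-1\right)^{2}}{-5 + 1 \left(-1\right)^{2}} \cdot 72 \left(-47\right) = \frac{-10 + 1 \cdot 1}{-5 + 1 \cdot 1} \cdot 72 \left(-47\right) = \frac{-10 + 1}{-5 + 1} \cdot 72 \left(-47\right) = \frac{1}{-4} \left(-9\right) 72 \left(-47\right) = \left(- \frac{1}{4}\right) \left(-9\right) 72 \left(-47\right) = \frac{9}{4} \cdot 72 \left(-47\right) = 162 \left(-47\right) = -7614$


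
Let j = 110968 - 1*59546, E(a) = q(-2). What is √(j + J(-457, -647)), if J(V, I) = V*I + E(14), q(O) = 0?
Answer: √347101 ≈ 589.15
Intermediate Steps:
E(a) = 0
j = 51422 (j = 110968 - 59546 = 51422)
J(V, I) = I*V (J(V, I) = V*I + 0 = I*V + 0 = I*V)
√(j + J(-457, -647)) = √(51422 - 647*(-457)) = √(51422 + 295679) = √347101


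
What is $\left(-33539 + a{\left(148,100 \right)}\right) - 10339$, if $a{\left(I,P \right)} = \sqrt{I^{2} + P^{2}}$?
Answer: $-43878 + 4 \sqrt{1994} \approx -43699.0$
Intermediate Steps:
$\left(-33539 + a{\left(148,100 \right)}\right) - 10339 = \left(-33539 + \sqrt{148^{2} + 100^{2}}\right) - 10339 = \left(-33539 + \sqrt{21904 + 10000}\right) - 10339 = \left(-33539 + \sqrt{31904}\right) - 10339 = \left(-33539 + 4 \sqrt{1994}\right) - 10339 = -43878 + 4 \sqrt{1994}$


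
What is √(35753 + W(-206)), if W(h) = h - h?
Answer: √35753 ≈ 189.08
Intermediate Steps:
W(h) = 0
√(35753 + W(-206)) = √(35753 + 0) = √35753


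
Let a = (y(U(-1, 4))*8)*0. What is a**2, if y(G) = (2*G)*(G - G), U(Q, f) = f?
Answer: 0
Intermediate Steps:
y(G) = 0 (y(G) = (2*G)*0 = 0)
a = 0 (a = (0*8)*0 = 0*0 = 0)
a**2 = 0**2 = 0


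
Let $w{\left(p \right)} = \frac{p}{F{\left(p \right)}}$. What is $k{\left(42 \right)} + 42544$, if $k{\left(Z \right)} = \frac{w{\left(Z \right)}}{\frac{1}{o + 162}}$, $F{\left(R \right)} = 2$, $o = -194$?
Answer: $41872$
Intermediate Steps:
$w{\left(p \right)} = \frac{p}{2}$
$k{\left(Z \right)} = - 16 Z$ ($k{\left(Z \right)} = \frac{\frac{1}{2} Z}{\frac{1}{-194 + 162}} = \frac{\frac{1}{2} Z}{\frac{1}{-32}} = \frac{\frac{1}{2} Z}{- \frac{1}{32}} = \frac{Z}{2} \left(-32\right) = - 16 Z$)
$k{\left(42 \right)} + 42544 = \left(-16\right) 42 + 42544 = -672 + 42544 = 41872$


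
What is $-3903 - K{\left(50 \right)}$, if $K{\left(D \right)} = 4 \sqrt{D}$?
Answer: $-3903 - 20 \sqrt{2} \approx -3931.3$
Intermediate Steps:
$-3903 - K{\left(50 \right)} = -3903 - 4 \sqrt{50} = -3903 - 4 \cdot 5 \sqrt{2} = -3903 - 20 \sqrt{2}$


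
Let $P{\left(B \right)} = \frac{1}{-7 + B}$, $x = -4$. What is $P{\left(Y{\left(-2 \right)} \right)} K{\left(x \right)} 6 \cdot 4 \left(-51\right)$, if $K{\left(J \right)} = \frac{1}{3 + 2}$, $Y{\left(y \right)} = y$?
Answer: $\frac{136}{5} \approx 27.2$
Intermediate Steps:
$K{\left(J \right)} = \frac{1}{5}$
$P{\left(Y{\left(-2 \right)} \right)} K{\left(x \right)} 6 \cdot 4 \left(-51\right) = \frac{\frac{1}{5} \cdot 6 \cdot 4}{-7 - 2} \left(-51\right) = \frac{\frac{6}{5} \cdot 4}{-9} \left(-51\right) = \left(- \frac{1}{9}\right) \frac{24}{5} \left(-51\right) = \left(- \frac{8}{15}\right) \left(-51\right) = \frac{136}{5}$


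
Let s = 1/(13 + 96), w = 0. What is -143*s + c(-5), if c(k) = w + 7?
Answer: 620/109 ≈ 5.6881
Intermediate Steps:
s = 1/109 ≈ 0.0091743
c(k) = 7 (c(k) = 0 + 7 = 7)
-143*s + c(-5) = -143*1/109 + 7 = -143/109 + 7 = 620/109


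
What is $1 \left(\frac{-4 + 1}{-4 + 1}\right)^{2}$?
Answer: $1$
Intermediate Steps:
$1 \left(\frac{-4 + 1}{-4 + 1}\right)^{2} = 1 \left(- \frac{3}{-3}\right)^{2} = 1 \left(\left(-3\right) \left(- \frac{1}{3}\right)\right)^{2} = 1 \cdot 1^{2} = 1 \cdot 1 = 1$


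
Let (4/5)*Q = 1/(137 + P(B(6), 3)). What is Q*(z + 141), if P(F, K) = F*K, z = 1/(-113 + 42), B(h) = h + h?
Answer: 25025/24566 ≈ 1.0187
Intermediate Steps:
B(h) = 2*h
z = -1/71 (z = 1/(-71) = -1/71 ≈ -0.014085)
Q = 5/692 (Q = 5/(4*(137 + (2*6)*3)) = 5/(4*(137 + 12*3)) = 5/(4*(137 + 36)) = (5/4)/173 = (5/4)*(1/173) = 5/692 ≈ 0.0072254)
Q*(z + 141) = 5*(-1/71 + 141)/692 = (5/692)*(10010/71) = 25025/24566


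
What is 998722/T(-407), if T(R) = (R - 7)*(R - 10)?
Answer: 499361/86319 ≈ 5.7851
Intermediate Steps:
T(R) = (-10 + R)*(-7 + R) (T(R) = (-7 + R)*(-10 + R) = (-10 + R)*(-7 + R))
998722/T(-407) = 998722/(70 + (-407)² - 17*(-407)) = 998722/(70 + 165649 + 6919) = 998722/172638 = 998722*(1/172638) = 499361/86319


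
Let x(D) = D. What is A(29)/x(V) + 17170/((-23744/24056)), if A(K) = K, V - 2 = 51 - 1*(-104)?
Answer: -4052926879/232988 ≈ -17395.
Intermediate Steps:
V = 157 (V = 2 + (51 - 1*(-104)) = 2 + (51 + 104) = 2 + 155 = 157)
A(29)/x(V) + 17170/((-23744/24056)) = 29/157 + 17170/((-23744/24056)) = 29*(1/157) + 17170/((-23744*1/24056)) = 29/157 + 17170/(-2968/3007) = 29/157 + 17170*(-3007/2968) = 29/157 - 25815095/1484 = -4052926879/232988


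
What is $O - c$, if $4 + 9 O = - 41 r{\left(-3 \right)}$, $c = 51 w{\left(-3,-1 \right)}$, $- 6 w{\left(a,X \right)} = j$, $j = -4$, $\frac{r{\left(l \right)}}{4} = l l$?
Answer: $- \frac{1786}{9} \approx -198.44$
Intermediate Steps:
$r{\left(l \right)} = 4 l^{2}$ ($r{\left(l \right)} = 4 l l = 4 l^{2}$)
$w{\left(a,X \right)} = \frac{2}{3}$ ($w{\left(a,X \right)} = \left(- \frac{1}{6}\right) \left(-4\right) = \frac{2}{3}$)
$c = 34$ ($c = 51 \cdot \frac{2}{3} = 34$)
$O = - \frac{1480}{9}$ ($O = - \frac{4}{9} + \frac{\left(-41\right) 4 \left(-3\right)^{2}}{9} = - \frac{4}{9} + \frac{\left(-41\right) 4 \cdot 9}{9} = - \frac{4}{9} + \frac{\left(-41\right) 36}{9} = - \frac{4}{9} + \frac{1}{9} \left(-1476\right) = - \frac{4}{9} - 164 = - \frac{1480}{9} \approx -164.44$)
$O - c = - \frac{1480}{9} - 34 = - \frac{1786}{9}$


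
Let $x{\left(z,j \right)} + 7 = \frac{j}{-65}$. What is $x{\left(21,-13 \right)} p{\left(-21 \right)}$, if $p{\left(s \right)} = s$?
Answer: $\frac{714}{5} \approx 142.8$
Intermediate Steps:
$x{\left(z,j \right)} = -7 - \frac{j}{65}$ ($x{\left(z,j \right)} = -7 + \frac{j}{-65} = -7 + j \left(- \frac{1}{65}\right) = -7 - \frac{j}{65}$)
$x{\left(21,-13 \right)} p{\left(-21 \right)} = \left(-7 - - \frac{1}{5}\right) \left(-21\right) = \left(-7 + \frac{1}{5}\right) \left(-21\right) = \left(- \frac{34}{5}\right) \left(-21\right) = \frac{714}{5}$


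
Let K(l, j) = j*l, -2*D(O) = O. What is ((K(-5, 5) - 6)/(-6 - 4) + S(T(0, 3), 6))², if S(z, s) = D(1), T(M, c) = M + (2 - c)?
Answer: 169/25 ≈ 6.7600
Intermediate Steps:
T(M, c) = 2 + M - c
D(O) = -O/2
S(z, s) = -½ (S(z, s) = -½*1 = -½)
((K(-5, 5) - 6)/(-6 - 4) + S(T(0, 3), 6))² = ((5*(-5) - 6)/(-6 - 4) - ½)² = ((-25 - 6)/(-10) - ½)² = (-31*(-⅒) - ½)² = (31/10 - ½)² = (13/5)² = 169/25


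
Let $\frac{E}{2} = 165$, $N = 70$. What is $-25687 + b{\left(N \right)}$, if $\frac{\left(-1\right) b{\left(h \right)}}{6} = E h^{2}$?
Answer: $-9727687$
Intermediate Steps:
$E = 330$ ($E = 2 \cdot 165 = 330$)
$b{\left(h \right)} = - 1980 h^{2}$ ($b{\left(h \right)} = - 6 \cdot 330 h^{2} = - 1980 h^{2}$)
$-25687 + b{\left(N \right)} = -25687 - 1980 \cdot 70^{2} = -25687 - 9702000 = -9727687$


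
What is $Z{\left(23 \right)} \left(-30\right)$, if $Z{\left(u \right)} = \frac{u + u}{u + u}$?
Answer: $-30$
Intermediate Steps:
$Z{\left(u \right)} = 1$ ($Z{\left(u \right)} = \frac{2 u}{2 u} = 2 u \frac{1}{2 u} = 1$)
$Z{\left(23 \right)} \left(-30\right) = 1 \left(-30\right) = -30$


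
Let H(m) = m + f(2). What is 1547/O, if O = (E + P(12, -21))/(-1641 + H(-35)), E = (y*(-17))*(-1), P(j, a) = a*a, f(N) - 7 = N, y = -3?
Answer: -198373/30 ≈ -6612.4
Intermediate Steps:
f(N) = 7 + N
P(j, a) = a²
H(m) = 9 + m (H(m) = m + (7 + 2) = m + 9 = 9 + m)
E = -51 (E = -3*(-17)*(-1) = 51*(-1) = -51)
O = -390/1667 (O = (-51 + (-21)²)/(-1641 + (9 - 35)) = (-51 + 441)/(-1641 - 26) = 390/(-1667) = 390*(-1/1667) = -390/1667 ≈ -0.23395)
1547/O = 1547/(-390/1667) = 1547*(-1667/390) = -198373/30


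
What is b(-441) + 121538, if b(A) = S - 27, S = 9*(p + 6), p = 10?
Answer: 121655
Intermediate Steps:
S = 144 (S = 9*(10 + 6) = 9*16 = 144)
b(A) = 117 (b(A) = 144 - 27 = 117)
b(-441) + 121538 = 117 + 121538 = 121655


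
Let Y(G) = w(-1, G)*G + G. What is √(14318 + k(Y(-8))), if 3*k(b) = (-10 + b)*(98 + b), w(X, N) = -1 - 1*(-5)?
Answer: √120162/3 ≈ 115.55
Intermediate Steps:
w(X, N) = 4 (w(X, N) = -1 + 5 = 4)
Y(G) = 5*G (Y(G) = 4*G + G = 5*G)
k(b) = (-10 + b)*(98 + b)/3 (k(b) = ((-10 + b)*(98 + b))/3 = (-10 + b)*(98 + b)/3)
√(14318 + k(Y(-8))) = √(14318 + (-980/3 + (5*(-8))²/3 + 88*(5*(-8))/3)) = √(14318 + (-980/3 + (⅓)*(-40)² + (88/3)*(-40))) = √(14318 + (-980/3 + (⅓)*1600 - 3520/3)) = √(14318 + (-980/3 + 1600/3 - 3520/3)) = √(14318 - 2900/3) = √(40054/3) = √120162/3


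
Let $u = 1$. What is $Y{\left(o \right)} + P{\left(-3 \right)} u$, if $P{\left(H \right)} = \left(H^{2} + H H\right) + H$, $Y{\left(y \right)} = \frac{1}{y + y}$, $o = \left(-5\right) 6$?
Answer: $\frac{899}{60} \approx 14.983$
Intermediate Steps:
$o = -30$
$Y{\left(y \right)} = \frac{1}{2 y}$
$P{\left(H \right)} = H + 2 H^{2}$ ($P{\left(H \right)} = \left(H^{2} + H^{2}\right) + H = 2 H^{2} + H = H + 2 H^{2}$)
$Y{\left(o \right)} + P{\left(-3 \right)} u = \frac{1}{2 \left(-30\right)} + - 3 \left(1 + 2 \left(-3\right)\right) 1 = \frac{1}{2} \left(- \frac{1}{30}\right) + - 3 \left(1 - 6\right) 1 = - \frac{1}{60} + \left(-3\right) \left(-5\right) 1 = - \frac{1}{60} + 15 \cdot 1 = - \frac{1}{60} + 15 = \frac{899}{60}$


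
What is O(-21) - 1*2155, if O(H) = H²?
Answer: -1714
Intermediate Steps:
O(-21) - 1*2155 = (-21)² - 1*2155 = 441 - 2155 = -1714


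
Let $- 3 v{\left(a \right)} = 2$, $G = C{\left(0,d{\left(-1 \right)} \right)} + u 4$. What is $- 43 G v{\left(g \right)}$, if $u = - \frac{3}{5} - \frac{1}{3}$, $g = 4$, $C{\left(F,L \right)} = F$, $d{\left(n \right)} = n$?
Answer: $- \frac{4816}{45} \approx -107.02$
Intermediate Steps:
$u = - \frac{14}{15}$ ($u = \left(-3\right) \frac{1}{5} - \frac{1}{3} = - \frac{3}{5} - \frac{1}{3} = - \frac{14}{15} \approx -0.93333$)
$G = - \frac{56}{15}$ ($G = 0 - \frac{56}{15} = - \frac{56}{15} \approx -3.7333$)
$v{\left(a \right)} = - \frac{2}{3}$ ($v{\left(a \right)} = \left(- \frac{1}{3}\right) 2 = - \frac{2}{3}$)
$- 43 G v{\left(g \right)} = \left(-43\right) \left(- \frac{56}{15}\right) \left(- \frac{2}{3}\right) = \frac{2408}{15} \left(- \frac{2}{3}\right) = - \frac{4816}{45}$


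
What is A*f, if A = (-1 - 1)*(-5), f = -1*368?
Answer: -3680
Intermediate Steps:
f = -368
A = 10 (A = -2*(-5) = 10)
A*f = 10*(-368) = -3680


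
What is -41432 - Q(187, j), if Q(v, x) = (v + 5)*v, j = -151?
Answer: -77336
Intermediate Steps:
Q(v, x) = v*(5 + v) (Q(v, x) = (5 + v)*v = v*(5 + v))
-41432 - Q(187, j) = -41432 - 187*(5 + 187) = -41432 - 187*192 = -41432 - 1*35904 = -41432 - 35904 = -77336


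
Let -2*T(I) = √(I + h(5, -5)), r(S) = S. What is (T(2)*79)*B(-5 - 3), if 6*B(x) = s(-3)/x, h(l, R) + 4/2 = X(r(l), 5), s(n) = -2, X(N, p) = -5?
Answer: -79*I*√5/48 ≈ -3.6802*I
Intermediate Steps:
h(l, R) = -7 (h(l, R) = -2 - 5 = -7)
B(x) = -1/(3*x) (B(x) = (-2/x)/6 = -1/(3*x))
T(I) = -√(-7 + I)/2 (T(I) = -√(I - 7)/2 = -√(-7 + I)/2)
(T(2)*79)*B(-5 - 3) = (-√(-7 + 2)/2*79)*(-1/(3*(-5 - 3))) = (-I*√5/2*79)*(-⅓/(-8)) = (-I*√5/2*79)*(-⅓*(-⅛)) = (-I*√5/2*79)*(1/24) = -79*I*√5/2*(1/24) = -79*I*√5/48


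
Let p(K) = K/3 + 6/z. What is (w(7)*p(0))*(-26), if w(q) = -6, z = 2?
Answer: 468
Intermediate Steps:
p(K) = 3 + K/3 (p(K) = K/3 + 6/2 = K*(⅓) + 6*(½) = K/3 + 3 = 3 + K/3)
(w(7)*p(0))*(-26) = -6*(3 + (⅓)*0)*(-26) = -6*(3 + 0)*(-26) = -6*3*(-26) = -18*(-26) = 468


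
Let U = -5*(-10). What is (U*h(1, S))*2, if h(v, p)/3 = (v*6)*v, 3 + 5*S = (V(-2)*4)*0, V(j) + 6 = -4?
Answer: 1800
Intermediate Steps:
V(j) = -10 (V(j) = -6 - 4 = -10)
S = -⅗ (S = -⅗ + (-10*4*0)/5 = -⅗ + (-40*0)/5 = -⅗ + (⅕)*0 = -⅗ + 0 = -⅗ ≈ -0.60000)
h(v, p) = 18*v² (h(v, p) = 3*((v*6)*v) = 3*((6*v)*v) = 3*(6*v²) = 18*v²)
U = 50
(U*h(1, S))*2 = (50*(18*1²))*2 = (50*(18*1))*2 = (50*18)*2 = 900*2 = 1800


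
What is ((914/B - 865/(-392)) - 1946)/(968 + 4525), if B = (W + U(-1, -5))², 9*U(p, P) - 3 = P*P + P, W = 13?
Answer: -3168693/8971900 ≈ -0.35318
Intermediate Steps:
U(p, P) = ⅓ + P/9 + P²/9 (U(p, P) = ⅓ + (P*P + P)/9 = ⅓ + (P² + P)/9 = ⅓ + (P + P²)/9 = ⅓ + (P/9 + P²/9) = ⅓ + P/9 + P²/9)
B = 19600/81 (B = (13 + (⅓ + (⅑)*(-5) + (⅑)*(-5)²))² = (13 + (⅓ - 5/9 + (⅑)*25))² = (13 + (⅓ - 5/9 + 25/9))² = (13 + 23/9)² = (140/9)² = 19600/81 ≈ 241.98)
((914/B - 865/(-392)) - 1946)/(968 + 4525) = ((914/(19600/81) - 865/(-392)) - 1946)/(968 + 4525) = ((914*(81/19600) - 865*(-1/392)) - 1946)/5493 = ((37017/9800 + 865/392) - 1946)*(1/5493) = (29321/4900 - 1946)*(1/5493) = -9506079/4900*1/5493 = -3168693/8971900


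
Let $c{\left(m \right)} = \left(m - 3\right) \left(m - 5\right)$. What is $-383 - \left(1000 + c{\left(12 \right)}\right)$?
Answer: $-1446$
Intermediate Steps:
$c{\left(m \right)} = \left(-5 + m\right) \left(-3 + m\right)$ ($c{\left(m \right)} = \left(-3 + m\right) \left(m - 5\right) = \left(-3 + m\right) \left(-5 + m\right) = \left(-5 + m\right) \left(-3 + m\right)$)
$-383 - \left(1000 + c{\left(12 \right)}\right) = -383 - \left(1159 - 96\right) = -383 - 1063 = -1446$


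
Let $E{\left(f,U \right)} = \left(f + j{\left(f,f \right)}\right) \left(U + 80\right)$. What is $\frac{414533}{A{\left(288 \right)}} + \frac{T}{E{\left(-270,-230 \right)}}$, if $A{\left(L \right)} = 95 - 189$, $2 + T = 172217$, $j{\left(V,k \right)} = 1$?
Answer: $- \frac{278503639}{63215} \approx -4405.7$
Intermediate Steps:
$T = 172215$ ($T = -2 + 172217 = 172215$)
$E{\left(f,U \right)} = \left(1 + f\right) \left(80 + U\right)$ ($E{\left(f,U \right)} = \left(f + 1\right) \left(U + 80\right) = \left(1 + f\right) \left(80 + U\right)$)
$A{\left(L \right)} = -94$
$\frac{414533}{A{\left(288 \right)}} + \frac{T}{E{\left(-270,-230 \right)}} = \frac{414533}{-94} + \frac{172215}{80 - 230 + 80 \left(-270\right) - -62100} = 414533 \left(- \frac{1}{94}\right) + \frac{172215}{80 - 230 - 21600 + 62100} = - \frac{414533}{94} + \frac{172215}{40350} = - \frac{414533}{94} + 172215 \cdot \frac{1}{40350} = - \frac{414533}{94} + \frac{11481}{2690} = - \frac{278503639}{63215}$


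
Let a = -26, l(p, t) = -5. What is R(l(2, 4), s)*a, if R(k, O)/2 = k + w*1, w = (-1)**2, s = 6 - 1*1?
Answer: 208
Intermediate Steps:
s = 5 (s = 6 - 1 = 5)
w = 1
R(k, O) = 2 + 2*k (R(k, O) = 2*(k + 1*1) = 2*(k + 1) = 2*(1 + k) = 2 + 2*k)
R(l(2, 4), s)*a = (2 + 2*(-5))*(-26) = (2 - 10)*(-26) = -8*(-26) = 208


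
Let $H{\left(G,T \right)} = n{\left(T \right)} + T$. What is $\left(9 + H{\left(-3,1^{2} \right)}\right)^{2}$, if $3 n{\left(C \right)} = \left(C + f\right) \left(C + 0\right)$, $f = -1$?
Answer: $100$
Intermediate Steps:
$n{\left(C \right)} = \frac{C \left(-1 + C\right)}{3}$ ($n{\left(C \right)} = \frac{\left(C - 1\right) \left(C + 0\right)}{3} = \frac{\left(-1 + C\right) C}{3} = \frac{C \left(-1 + C\right)}{3}$)
$H{\left(G,T \right)} = T + \frac{T \left(-1 + T\right)}{3}$ ($H{\left(G,T \right)} = \frac{T \left(-1 + T\right)}{3} + T = T + \frac{T \left(-1 + T\right)}{3}$)
$\left(9 + H{\left(-3,1^{2} \right)}\right)^{2} = \left(9 + \frac{1^{2} \left(2 + 1^{2}\right)}{3}\right)^{2} = \left(9 + \frac{1}{3} \cdot 1 \left(2 + 1\right)\right)^{2} = \left(9 + \frac{1}{3} \cdot 1 \cdot 3\right)^{2} = \left(9 + 1\right)^{2} = 10^{2} = 100$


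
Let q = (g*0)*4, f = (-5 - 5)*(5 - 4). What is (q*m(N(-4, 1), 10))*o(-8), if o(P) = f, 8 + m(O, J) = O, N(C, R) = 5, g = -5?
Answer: 0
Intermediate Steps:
m(O, J) = -8 + O
f = -10 (f = -10*1 = -10)
q = 0 (q = -5*0*4 = 0*4 = 0)
o(P) = -10
(q*m(N(-4, 1), 10))*o(-8) = (0*(-8 + 5))*(-10) = (0*(-3))*(-10) = 0*(-10) = 0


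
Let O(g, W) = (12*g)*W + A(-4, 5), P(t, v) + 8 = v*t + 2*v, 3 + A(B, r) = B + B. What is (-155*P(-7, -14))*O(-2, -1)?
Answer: -124930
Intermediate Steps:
A(B, r) = -3 + 2*B (A(B, r) = -3 + (B + B) = -3 + 2*B)
P(t, v) = -8 + 2*v + t*v (P(t, v) = -8 + (v*t + 2*v) = -8 + (t*v + 2*v) = -8 + (2*v + t*v) = -8 + 2*v + t*v)
O(g, W) = -11 + 12*W*g (O(g, W) = (12*g)*W + (-3 + 2*(-4)) = 12*W*g + (-3 - 8) = 12*W*g - 11 = -11 + 12*W*g)
(-155*P(-7, -14))*O(-2, -1) = (-155*(-8 + 2*(-14) - 7*(-14)))*(-11 + 12*(-1)*(-2)) = (-155*(-8 - 28 + 98))*(-11 + 24) = -155*62*13 = -9610*13 = -124930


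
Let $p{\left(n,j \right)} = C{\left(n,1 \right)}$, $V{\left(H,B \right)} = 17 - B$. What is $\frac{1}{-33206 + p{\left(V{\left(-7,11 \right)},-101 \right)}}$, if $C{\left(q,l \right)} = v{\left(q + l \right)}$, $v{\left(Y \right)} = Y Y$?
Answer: $- \frac{1}{33157} \approx -3.016 \cdot 10^{-5}$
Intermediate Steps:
$v{\left(Y \right)} = Y^{2}$
$C{\left(q,l \right)} = \left(l + q\right)^{2}$ ($C{\left(q,l \right)} = \left(q + l\right)^{2} = \left(l + q\right)^{2}$)
$p{\left(n,j \right)} = \left(1 + n\right)^{2}$
$\frac{1}{-33206 + p{\left(V{\left(-7,11 \right)},-101 \right)}} = \frac{1}{-33206 + \left(1 + \left(17 - 11\right)\right)^{2}} = \frac{1}{-33206 + \left(1 + 6\right)^{2}} = \frac{1}{-33206 + 7^{2}} = \frac{1}{-33206 + 49} = \frac{1}{-33157} = - \frac{1}{33157}$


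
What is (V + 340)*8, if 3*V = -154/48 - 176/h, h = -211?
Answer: 5153257/1899 ≈ 2713.7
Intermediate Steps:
V = -12023/15192 (V = (-154/48 - 176/(-211))/3 = (-154*1/48 - 176*(-1/211))/3 = (-77/24 + 176/211)/3 = (1/3)*(-12023/5064) = -12023/15192 ≈ -0.79140)
(V + 340)*8 = (-12023/15192 + 340)*8 = (5153257/15192)*8 = 5153257/1899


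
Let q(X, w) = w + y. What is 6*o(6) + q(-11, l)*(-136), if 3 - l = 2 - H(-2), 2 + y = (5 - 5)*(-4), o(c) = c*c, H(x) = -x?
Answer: 80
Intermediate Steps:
o(c) = c²
y = -2 (y = -2 + (5 - 5)*(-4) = -2 + 0*(-4) = -2 + 0 = -2)
l = 3 (l = 3 - (2 - (-1)*(-2)) = 3 - (2 - 1*2) = 3 - (2 - 2) = 3 - 1*0 = 3 + 0 = 3)
q(X, w) = -2 + w (q(X, w) = w - 2 = -2 + w)
6*o(6) + q(-11, l)*(-136) = 6*6² + (-2 + 3)*(-136) = 6*36 + 1*(-136) = 216 - 136 = 80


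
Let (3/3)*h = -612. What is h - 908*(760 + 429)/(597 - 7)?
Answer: -720346/295 ≈ -2441.9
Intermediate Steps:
h = -612
h - 908*(760 + 429)/(597 - 7) = -612 - 908*(760 + 429)/(597 - 7) = -612 - 1079612/590 = -612 - 908*1189/590 = -612 - 539806/295 = -720346/295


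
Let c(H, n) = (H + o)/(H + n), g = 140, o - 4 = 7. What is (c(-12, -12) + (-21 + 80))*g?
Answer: 49595/6 ≈ 8265.8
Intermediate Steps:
o = 11 (o = 4 + 7 = 11)
c(H, n) = (11 + H)/(H + n) (c(H, n) = (H + 11)/(H + n) = (11 + H)/(H + n))
(c(-12, -12) + (-21 + 80))*g = ((11 - 12)/(-12 - 12) + (-21 + 80))*140 = (-1/(-24) + 59)*140 = (-1/24*(-1) + 59)*140 = (1/24 + 59)*140 = (1417/24)*140 = 49595/6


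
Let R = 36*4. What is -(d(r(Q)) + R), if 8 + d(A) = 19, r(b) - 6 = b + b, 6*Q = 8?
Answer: -155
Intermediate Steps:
Q = 4/3 (Q = (⅙)*8 = 4/3 ≈ 1.3333)
r(b) = 6 + 2*b (r(b) = 6 + (b + b) = 6 + 2*b)
d(A) = 11 (d(A) = -8 + 19 = 11)
R = 144
-(d(r(Q)) + R) = -(11 + 144) = -1*155 = -155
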